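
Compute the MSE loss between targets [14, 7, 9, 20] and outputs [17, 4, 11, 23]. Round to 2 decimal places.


Differences: [-3, 3, -2, -3]
Squared errors: [9, 9, 4, 9]
Sum of squared errors = 31
MSE = 31 / 4 = 7.75

7.75


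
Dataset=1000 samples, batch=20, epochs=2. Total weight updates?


Iterations per epoch = 1000 / 20 = 50
Total updates = iterations_per_epoch * epochs
= 50 * 2
= 100

100


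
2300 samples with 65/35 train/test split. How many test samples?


Train samples = 2300 * 65% = 1495
Test samples = 2300 - 1495
= 805

805


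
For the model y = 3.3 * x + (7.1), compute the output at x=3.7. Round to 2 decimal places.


y = 3.3 * 3.7 + (7.1)
= 12.21 + (7.1)
= 19.31

19.31


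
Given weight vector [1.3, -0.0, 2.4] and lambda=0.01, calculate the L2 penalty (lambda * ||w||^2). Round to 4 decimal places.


Squaring each weight:
1.3^2 = 1.69
(-0.0)^2 = 0.0
2.4^2 = 5.76
Sum of squares = 7.45
Penalty = 0.01 * 7.45 = 0.0745

0.0745


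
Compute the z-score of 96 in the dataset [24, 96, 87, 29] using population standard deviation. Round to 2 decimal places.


Mean = (24 + 96 + 87 + 29) / 4 = 59.0
Variance = sum((x_i - mean)^2) / n = 1069.5
Std = sqrt(1069.5) = 32.7032
Z = (x - mean) / std
= (96 - 59.0) / 32.7032
= 37.0 / 32.7032
= 1.13

1.13


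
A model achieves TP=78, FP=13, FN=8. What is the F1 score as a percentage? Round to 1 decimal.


Precision = TP / (TP + FP) = 78 / 91 = 0.8571
Recall = TP / (TP + FN) = 78 / 86 = 0.907
F1 = 2 * P * R / (P + R)
= 2 * 0.8571 * 0.907 / (0.8571 + 0.907)
= 1.5548 / 1.7641
= 0.8814
As percentage: 88.1%

88.1


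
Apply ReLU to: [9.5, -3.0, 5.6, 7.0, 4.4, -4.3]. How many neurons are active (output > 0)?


ReLU(x) = max(0, x) for each element:
ReLU(9.5) = 9.5
ReLU(-3.0) = 0
ReLU(5.6) = 5.6
ReLU(7.0) = 7.0
ReLU(4.4) = 4.4
ReLU(-4.3) = 0
Active neurons (>0): 4

4


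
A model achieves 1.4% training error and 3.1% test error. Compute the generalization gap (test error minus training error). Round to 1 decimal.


Generalization gap = test_error - train_error
= 3.1 - 1.4
= 1.7%
A small gap suggests good generalization.

1.7


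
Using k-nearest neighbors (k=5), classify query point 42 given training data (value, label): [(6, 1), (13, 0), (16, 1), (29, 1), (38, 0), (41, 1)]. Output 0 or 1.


Distances from query 42:
Point 41 (class 1): distance = 1
Point 38 (class 0): distance = 4
Point 29 (class 1): distance = 13
Point 16 (class 1): distance = 26
Point 13 (class 0): distance = 29
K=5 nearest neighbors: classes = [1, 0, 1, 1, 0]
Votes for class 1: 3 / 5
Majority vote => class 1

1


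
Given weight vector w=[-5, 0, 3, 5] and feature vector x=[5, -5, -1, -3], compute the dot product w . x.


Element-wise products:
-5 * 5 = -25
0 * -5 = 0
3 * -1 = -3
5 * -3 = -15
Sum = -25 + 0 + -3 + -15
= -43

-43


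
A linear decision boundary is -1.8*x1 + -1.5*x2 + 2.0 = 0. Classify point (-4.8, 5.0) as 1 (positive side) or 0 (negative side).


Compute -1.8 * -4.8 + -1.5 * 5.0 + 2.0
= 8.64 + -7.5 + 2.0
= 3.14
Since 3.14 >= 0, the point is on the positive side.

1


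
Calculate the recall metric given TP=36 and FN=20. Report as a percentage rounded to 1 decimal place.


Recall = TP / (TP + FN) * 100
= 36 / (36 + 20)
= 36 / 56
= 0.6429
= 64.3%

64.3


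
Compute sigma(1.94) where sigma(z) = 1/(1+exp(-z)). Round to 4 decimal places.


sigmoid(z) = 1 / (1 + exp(-z))
exp(-(1.94)) = exp(-1.94) = 0.1437
1 + 0.1437 = 1.1437
1 / 1.1437 = 0.8744

0.8744


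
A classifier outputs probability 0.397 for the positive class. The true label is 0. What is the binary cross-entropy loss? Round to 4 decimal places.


For y=0: Loss = -log(1-p)
= -log(1 - 0.397)
= -log(0.603)
= -(-0.5058)
= 0.5058

0.5058


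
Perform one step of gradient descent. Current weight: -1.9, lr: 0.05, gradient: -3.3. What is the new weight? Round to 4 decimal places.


w_new = w_old - lr * gradient
= -1.9 - 0.05 * -3.3
= -1.9 - (-0.165)
= -1.7350

-1.7350


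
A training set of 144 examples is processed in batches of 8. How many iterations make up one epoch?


Iterations per epoch = dataset_size / batch_size
= 144 / 8
= 18

18


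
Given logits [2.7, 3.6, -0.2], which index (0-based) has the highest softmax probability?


Softmax is a monotonic transformation, so it preserves the argmax.
We need to find the index of the maximum logit.
Index 0: 2.7
Index 1: 3.6
Index 2: -0.2
Maximum logit = 3.6 at index 1

1


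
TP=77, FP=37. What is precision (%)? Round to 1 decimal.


Precision = TP / (TP + FP) * 100
= 77 / (77 + 37)
= 77 / 114
= 0.6754
= 67.5%

67.5


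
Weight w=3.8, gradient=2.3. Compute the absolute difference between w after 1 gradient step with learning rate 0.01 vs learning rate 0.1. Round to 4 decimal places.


With lr=0.01: w_new = 3.8 - 0.01 * 2.3 = 3.777
With lr=0.1: w_new = 3.8 - 0.1 * 2.3 = 3.57
Absolute difference = |3.777 - 3.57|
= 0.2070

0.2070


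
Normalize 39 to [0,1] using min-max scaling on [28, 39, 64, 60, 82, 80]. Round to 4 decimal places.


Min = 28, Max = 82
Range = 82 - 28 = 54
Scaled = (x - min) / (max - min)
= (39 - 28) / 54
= 11 / 54
= 0.2037

0.2037


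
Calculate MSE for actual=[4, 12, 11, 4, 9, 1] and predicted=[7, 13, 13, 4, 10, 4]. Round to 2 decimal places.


Differences: [-3, -1, -2, 0, -1, -3]
Squared errors: [9, 1, 4, 0, 1, 9]
Sum of squared errors = 24
MSE = 24 / 6 = 4.00

4.00


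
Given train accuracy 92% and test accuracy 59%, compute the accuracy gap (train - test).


Gap = train_accuracy - test_accuracy
= 92 - 59
= 33%
This large gap strongly indicates overfitting.

33


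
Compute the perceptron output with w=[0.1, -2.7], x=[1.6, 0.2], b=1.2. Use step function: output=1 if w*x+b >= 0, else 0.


z = w . x + b
= 0.1*1.6 + -2.7*0.2 + 1.2
= 0.16 + -0.54 + 1.2
= -0.38 + 1.2
= 0.82
Since z = 0.82 >= 0, output = 1

1


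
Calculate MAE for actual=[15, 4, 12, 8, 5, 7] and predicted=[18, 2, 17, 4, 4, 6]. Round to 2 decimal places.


Absolute errors: [3, 2, 5, 4, 1, 1]
Sum of absolute errors = 16
MAE = 16 / 6 = 2.67

2.67


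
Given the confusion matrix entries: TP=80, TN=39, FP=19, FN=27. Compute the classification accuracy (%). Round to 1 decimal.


Accuracy = (TP + TN) / (TP + TN + FP + FN) * 100
= (80 + 39) / (80 + 39 + 19 + 27)
= 119 / 165
= 0.7212
= 72.1%

72.1


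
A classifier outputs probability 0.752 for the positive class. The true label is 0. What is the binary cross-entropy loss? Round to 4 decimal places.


For y=0: Loss = -log(1-p)
= -log(1 - 0.752)
= -log(0.248)
= -(-1.3943)
= 1.3943

1.3943


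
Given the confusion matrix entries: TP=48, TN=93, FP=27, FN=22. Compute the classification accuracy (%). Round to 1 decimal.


Accuracy = (TP + TN) / (TP + TN + FP + FN) * 100
= (48 + 93) / (48 + 93 + 27 + 22)
= 141 / 190
= 0.7421
= 74.2%

74.2


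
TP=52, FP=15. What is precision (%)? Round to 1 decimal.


Precision = TP / (TP + FP) * 100
= 52 / (52 + 15)
= 52 / 67
= 0.7761
= 77.6%

77.6


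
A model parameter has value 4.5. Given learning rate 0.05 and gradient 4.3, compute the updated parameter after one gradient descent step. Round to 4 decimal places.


w_new = w_old - lr * gradient
= 4.5 - 0.05 * 4.3
= 4.5 - (0.215)
= 4.2850

4.2850


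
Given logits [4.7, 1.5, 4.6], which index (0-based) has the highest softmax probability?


Softmax is a monotonic transformation, so it preserves the argmax.
We need to find the index of the maximum logit.
Index 0: 4.7
Index 1: 1.5
Index 2: 4.6
Maximum logit = 4.7 at index 0

0


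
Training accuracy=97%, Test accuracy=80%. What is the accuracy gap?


Gap = train_accuracy - test_accuracy
= 97 - 80
= 17%
This gap suggests the model is overfitting.

17


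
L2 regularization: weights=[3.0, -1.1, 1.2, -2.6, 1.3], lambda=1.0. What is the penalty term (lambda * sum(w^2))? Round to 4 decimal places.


Squaring each weight:
3.0^2 = 9.0
(-1.1)^2 = 1.21
1.2^2 = 1.44
(-2.6)^2 = 6.76
1.3^2 = 1.69
Sum of squares = 20.1
Penalty = 1.0 * 20.1 = 20.1000

20.1000


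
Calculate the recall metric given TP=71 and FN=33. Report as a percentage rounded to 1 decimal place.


Recall = TP / (TP + FN) * 100
= 71 / (71 + 33)
= 71 / 104
= 0.6827
= 68.3%

68.3


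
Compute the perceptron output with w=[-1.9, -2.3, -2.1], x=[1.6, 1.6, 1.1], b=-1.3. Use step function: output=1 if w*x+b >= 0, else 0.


z = w . x + b
= -1.9*1.6 + -2.3*1.6 + -2.1*1.1 + -1.3
= -3.04 + -3.68 + -2.31 + -1.3
= -9.03 + -1.3
= -10.33
Since z = -10.33 < 0, output = 0

0


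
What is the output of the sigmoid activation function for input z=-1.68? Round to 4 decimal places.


sigmoid(z) = 1 / (1 + exp(-z))
exp(-(-1.68)) = exp(1.68) = 5.3656
1 + 5.3656 = 6.3656
1 / 6.3656 = 0.1571

0.1571


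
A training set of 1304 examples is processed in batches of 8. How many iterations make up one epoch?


Iterations per epoch = dataset_size / batch_size
= 1304 / 8
= 163

163


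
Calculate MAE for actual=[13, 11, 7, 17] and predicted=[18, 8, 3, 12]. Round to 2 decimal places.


Absolute errors: [5, 3, 4, 5]
Sum of absolute errors = 17
MAE = 17 / 4 = 4.25

4.25


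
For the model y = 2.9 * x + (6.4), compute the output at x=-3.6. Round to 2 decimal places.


y = 2.9 * -3.6 + (6.4)
= -10.44 + (6.4)
= -4.04

-4.04


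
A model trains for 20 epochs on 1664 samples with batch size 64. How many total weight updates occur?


Iterations per epoch = 1664 / 64 = 26
Total updates = iterations_per_epoch * epochs
= 26 * 20
= 520

520


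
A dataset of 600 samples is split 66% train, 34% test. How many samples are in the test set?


Train samples = 600 * 66% = 396
Test samples = 600 - 396
= 204

204


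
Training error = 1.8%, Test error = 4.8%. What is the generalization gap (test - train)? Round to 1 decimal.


Generalization gap = test_error - train_error
= 4.8 - 1.8
= 3.0%
A moderate gap.

3.0


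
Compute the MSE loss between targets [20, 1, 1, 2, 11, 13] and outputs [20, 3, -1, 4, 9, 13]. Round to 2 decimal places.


Differences: [0, -2, 2, -2, 2, 0]
Squared errors: [0, 4, 4, 4, 4, 0]
Sum of squared errors = 16
MSE = 16 / 6 = 2.67

2.67


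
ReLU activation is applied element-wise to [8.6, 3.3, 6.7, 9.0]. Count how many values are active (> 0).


ReLU(x) = max(0, x) for each element:
ReLU(8.6) = 8.6
ReLU(3.3) = 3.3
ReLU(6.7) = 6.7
ReLU(9.0) = 9.0
Active neurons (>0): 4

4


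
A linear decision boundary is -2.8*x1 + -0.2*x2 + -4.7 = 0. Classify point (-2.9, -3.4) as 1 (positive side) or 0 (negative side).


Compute -2.8 * -2.9 + -0.2 * -3.4 + -4.7
= 8.12 + 0.68 + -4.7
= 4.1
Since 4.1 >= 0, the point is on the positive side.

1


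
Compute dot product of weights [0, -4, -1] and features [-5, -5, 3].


Element-wise products:
0 * -5 = 0
-4 * -5 = 20
-1 * 3 = -3
Sum = 0 + 20 + -3
= 17

17


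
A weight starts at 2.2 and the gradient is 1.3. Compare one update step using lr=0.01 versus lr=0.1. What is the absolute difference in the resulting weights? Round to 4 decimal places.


With lr=0.01: w_new = 2.2 - 0.01 * 1.3 = 2.187
With lr=0.1: w_new = 2.2 - 0.1 * 1.3 = 2.07
Absolute difference = |2.187 - 2.07|
= 0.1170

0.1170


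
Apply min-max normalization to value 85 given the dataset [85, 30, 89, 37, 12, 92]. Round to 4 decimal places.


Min = 12, Max = 92
Range = 92 - 12 = 80
Scaled = (x - min) / (max - min)
= (85 - 12) / 80
= 73 / 80
= 0.9125

0.9125


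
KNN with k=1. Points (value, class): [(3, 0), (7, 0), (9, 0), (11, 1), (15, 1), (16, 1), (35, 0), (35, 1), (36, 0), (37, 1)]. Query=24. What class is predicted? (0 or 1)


Distances from query 24:
Point 16 (class 1): distance = 8
K=1 nearest neighbors: classes = [1]
Votes for class 1: 1 / 1
Majority vote => class 1

1


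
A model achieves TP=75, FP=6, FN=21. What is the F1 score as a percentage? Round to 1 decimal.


Precision = TP / (TP + FP) = 75 / 81 = 0.9259
Recall = TP / (TP + FN) = 75 / 96 = 0.7812
F1 = 2 * P * R / (P + R)
= 2 * 0.9259 * 0.7812 / (0.9259 + 0.7812)
= 1.4468 / 1.7072
= 0.8475
As percentage: 84.7%

84.7


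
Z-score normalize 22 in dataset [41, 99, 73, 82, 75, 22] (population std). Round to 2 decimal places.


Mean = (41 + 99 + 73 + 82 + 75 + 22) / 6 = 65.3333
Variance = sum((x_i - mean)^2) / n = 672.2222
Std = sqrt(672.2222) = 25.9272
Z = (x - mean) / std
= (22 - 65.3333) / 25.9272
= -43.3333 / 25.9272
= -1.67

-1.67


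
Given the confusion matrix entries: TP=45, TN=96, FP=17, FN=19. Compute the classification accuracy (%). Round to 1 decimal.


Accuracy = (TP + TN) / (TP + TN + FP + FN) * 100
= (45 + 96) / (45 + 96 + 17 + 19)
= 141 / 177
= 0.7966
= 79.7%

79.7


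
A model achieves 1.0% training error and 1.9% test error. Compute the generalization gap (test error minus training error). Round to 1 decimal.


Generalization gap = test_error - train_error
= 1.9 - 1.0
= 0.9%
A small gap suggests good generalization.

0.9


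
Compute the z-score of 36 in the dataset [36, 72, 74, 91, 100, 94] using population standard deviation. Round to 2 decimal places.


Mean = (36 + 72 + 74 + 91 + 100 + 94) / 6 = 77.8333
Variance = sum((x_i - mean)^2) / n = 454.1389
Std = sqrt(454.1389) = 21.3105
Z = (x - mean) / std
= (36 - 77.8333) / 21.3105
= -41.8333 / 21.3105
= -1.96

-1.96


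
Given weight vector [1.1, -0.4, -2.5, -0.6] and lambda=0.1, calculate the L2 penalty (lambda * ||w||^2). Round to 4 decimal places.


Squaring each weight:
1.1^2 = 1.21
(-0.4)^2 = 0.16
(-2.5)^2 = 6.25
(-0.6)^2 = 0.36
Sum of squares = 7.98
Penalty = 0.1 * 7.98 = 0.7980

0.7980


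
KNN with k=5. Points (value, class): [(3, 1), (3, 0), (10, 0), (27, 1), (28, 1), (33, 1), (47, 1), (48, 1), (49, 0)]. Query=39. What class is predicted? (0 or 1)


Distances from query 39:
Point 33 (class 1): distance = 6
Point 47 (class 1): distance = 8
Point 48 (class 1): distance = 9
Point 49 (class 0): distance = 10
Point 28 (class 1): distance = 11
K=5 nearest neighbors: classes = [1, 1, 1, 0, 1]
Votes for class 1: 4 / 5
Majority vote => class 1

1


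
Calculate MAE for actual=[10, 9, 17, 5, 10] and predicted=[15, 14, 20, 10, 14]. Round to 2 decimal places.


Absolute errors: [5, 5, 3, 5, 4]
Sum of absolute errors = 22
MAE = 22 / 5 = 4.40

4.40


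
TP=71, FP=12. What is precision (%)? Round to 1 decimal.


Precision = TP / (TP + FP) * 100
= 71 / (71 + 12)
= 71 / 83
= 0.8554
= 85.5%

85.5


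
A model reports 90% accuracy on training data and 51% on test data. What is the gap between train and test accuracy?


Gap = train_accuracy - test_accuracy
= 90 - 51
= 39%
This large gap strongly indicates overfitting.

39


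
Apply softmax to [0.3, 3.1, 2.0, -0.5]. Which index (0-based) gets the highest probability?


Softmax is a monotonic transformation, so it preserves the argmax.
We need to find the index of the maximum logit.
Index 0: 0.3
Index 1: 3.1
Index 2: 2.0
Index 3: -0.5
Maximum logit = 3.1 at index 1

1


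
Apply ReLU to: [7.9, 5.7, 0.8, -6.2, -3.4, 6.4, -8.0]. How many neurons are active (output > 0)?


ReLU(x) = max(0, x) for each element:
ReLU(7.9) = 7.9
ReLU(5.7) = 5.7
ReLU(0.8) = 0.8
ReLU(-6.2) = 0
ReLU(-3.4) = 0
ReLU(6.4) = 6.4
ReLU(-8.0) = 0
Active neurons (>0): 4

4


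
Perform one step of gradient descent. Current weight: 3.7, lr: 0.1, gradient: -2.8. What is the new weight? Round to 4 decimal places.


w_new = w_old - lr * gradient
= 3.7 - 0.1 * -2.8
= 3.7 - (-0.28)
= 3.9800

3.9800


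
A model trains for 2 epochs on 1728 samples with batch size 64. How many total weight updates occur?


Iterations per epoch = 1728 / 64 = 27
Total updates = iterations_per_epoch * epochs
= 27 * 2
= 54

54


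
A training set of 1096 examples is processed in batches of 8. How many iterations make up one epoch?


Iterations per epoch = dataset_size / batch_size
= 1096 / 8
= 137

137


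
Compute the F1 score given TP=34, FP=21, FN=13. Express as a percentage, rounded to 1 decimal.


Precision = TP / (TP + FP) = 34 / 55 = 0.6182
Recall = TP / (TP + FN) = 34 / 47 = 0.7234
F1 = 2 * P * R / (P + R)
= 2 * 0.6182 * 0.7234 / (0.6182 + 0.7234)
= 0.8944 / 1.3416
= 0.6667
As percentage: 66.7%

66.7


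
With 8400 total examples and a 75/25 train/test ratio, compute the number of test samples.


Train samples = 8400 * 75% = 6300
Test samples = 8400 - 6300
= 2100

2100


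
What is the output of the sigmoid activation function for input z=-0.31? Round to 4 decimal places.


sigmoid(z) = 1 / (1 + exp(-z))
exp(-(-0.31)) = exp(0.31) = 1.3634
1 + 1.3634 = 2.3634
1 / 2.3634 = 0.4231

0.4231


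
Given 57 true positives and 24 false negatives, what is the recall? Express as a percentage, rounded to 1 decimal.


Recall = TP / (TP + FN) * 100
= 57 / (57 + 24)
= 57 / 81
= 0.7037
= 70.4%

70.4


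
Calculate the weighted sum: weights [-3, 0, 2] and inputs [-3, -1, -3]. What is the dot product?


Element-wise products:
-3 * -3 = 9
0 * -1 = 0
2 * -3 = -6
Sum = 9 + 0 + -6
= 3

3


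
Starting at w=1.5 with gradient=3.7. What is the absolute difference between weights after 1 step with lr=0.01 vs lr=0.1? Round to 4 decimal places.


With lr=0.01: w_new = 1.5 - 0.01 * 3.7 = 1.463
With lr=0.1: w_new = 1.5 - 0.1 * 3.7 = 1.13
Absolute difference = |1.463 - 1.13|
= 0.3330

0.3330


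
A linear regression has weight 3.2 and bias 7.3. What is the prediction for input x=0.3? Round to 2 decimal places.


y = 3.2 * 0.3 + (7.3)
= 0.96 + (7.3)
= 8.26

8.26


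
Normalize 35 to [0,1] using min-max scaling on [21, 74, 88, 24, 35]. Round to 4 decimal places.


Min = 21, Max = 88
Range = 88 - 21 = 67
Scaled = (x - min) / (max - min)
= (35 - 21) / 67
= 14 / 67
= 0.2090

0.2090


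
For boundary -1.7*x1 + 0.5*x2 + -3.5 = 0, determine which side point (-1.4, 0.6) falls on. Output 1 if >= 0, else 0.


Compute -1.7 * -1.4 + 0.5 * 0.6 + -3.5
= 2.38 + 0.3 + -3.5
= -0.82
Since -0.82 < 0, the point is on the negative side.

0


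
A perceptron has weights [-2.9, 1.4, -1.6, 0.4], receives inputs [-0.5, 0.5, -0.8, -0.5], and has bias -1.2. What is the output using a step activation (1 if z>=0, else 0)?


z = w . x + b
= -2.9*-0.5 + 1.4*0.5 + -1.6*-0.8 + 0.4*-0.5 + -1.2
= 1.45 + 0.7 + 1.28 + -0.2 + -1.2
= 3.23 + -1.2
= 2.03
Since z = 2.03 >= 0, output = 1

1


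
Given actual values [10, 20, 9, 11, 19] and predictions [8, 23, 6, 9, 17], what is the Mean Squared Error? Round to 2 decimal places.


Differences: [2, -3, 3, 2, 2]
Squared errors: [4, 9, 9, 4, 4]
Sum of squared errors = 30
MSE = 30 / 5 = 6.00

6.00


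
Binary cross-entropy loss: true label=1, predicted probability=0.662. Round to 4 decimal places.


For y=1: Loss = -log(p)
= -log(0.662)
= -(-0.4125)
= 0.4125

0.4125


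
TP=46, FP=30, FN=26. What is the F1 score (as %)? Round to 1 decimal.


Precision = TP / (TP + FP) = 46 / 76 = 0.6053
Recall = TP / (TP + FN) = 46 / 72 = 0.6389
F1 = 2 * P * R / (P + R)
= 2 * 0.6053 * 0.6389 / (0.6053 + 0.6389)
= 0.7734 / 1.2442
= 0.6216
As percentage: 62.2%

62.2


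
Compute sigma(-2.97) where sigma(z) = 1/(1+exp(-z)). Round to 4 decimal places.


sigmoid(z) = 1 / (1 + exp(-z))
exp(-(-2.97)) = exp(2.97) = 19.4919
1 + 19.4919 = 20.4919
1 / 20.4919 = 0.0488

0.0488


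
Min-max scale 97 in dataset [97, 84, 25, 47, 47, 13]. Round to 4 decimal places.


Min = 13, Max = 97
Range = 97 - 13 = 84
Scaled = (x - min) / (max - min)
= (97 - 13) / 84
= 84 / 84
= 1.0000

1.0000


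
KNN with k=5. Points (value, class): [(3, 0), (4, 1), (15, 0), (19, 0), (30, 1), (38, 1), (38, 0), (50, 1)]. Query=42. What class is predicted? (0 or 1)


Distances from query 42:
Point 38 (class 0): distance = 4
Point 38 (class 1): distance = 4
Point 50 (class 1): distance = 8
Point 30 (class 1): distance = 12
Point 19 (class 0): distance = 23
K=5 nearest neighbors: classes = [0, 1, 1, 1, 0]
Votes for class 1: 3 / 5
Majority vote => class 1

1


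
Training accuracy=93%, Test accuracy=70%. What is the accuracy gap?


Gap = train_accuracy - test_accuracy
= 93 - 70
= 23%
This large gap strongly indicates overfitting.

23


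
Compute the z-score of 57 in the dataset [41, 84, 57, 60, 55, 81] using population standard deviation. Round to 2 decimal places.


Mean = (41 + 84 + 57 + 60 + 55 + 81) / 6 = 63.0
Variance = sum((x_i - mean)^2) / n = 226.3333
Std = sqrt(226.3333) = 15.0444
Z = (x - mean) / std
= (57 - 63.0) / 15.0444
= -6.0 / 15.0444
= -0.40

-0.40


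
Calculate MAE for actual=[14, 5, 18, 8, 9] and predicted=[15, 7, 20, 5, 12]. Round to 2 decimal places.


Absolute errors: [1, 2, 2, 3, 3]
Sum of absolute errors = 11
MAE = 11 / 5 = 2.20

2.20


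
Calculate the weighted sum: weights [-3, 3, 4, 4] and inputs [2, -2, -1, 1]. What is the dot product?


Element-wise products:
-3 * 2 = -6
3 * -2 = -6
4 * -1 = -4
4 * 1 = 4
Sum = -6 + -6 + -4 + 4
= -12

-12


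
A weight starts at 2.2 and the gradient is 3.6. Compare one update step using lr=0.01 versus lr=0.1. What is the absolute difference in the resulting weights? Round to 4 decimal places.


With lr=0.01: w_new = 2.2 - 0.01 * 3.6 = 2.164
With lr=0.1: w_new = 2.2 - 0.1 * 3.6 = 1.84
Absolute difference = |2.164 - 1.84|
= 0.3240

0.3240


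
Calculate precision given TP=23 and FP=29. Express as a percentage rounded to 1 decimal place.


Precision = TP / (TP + FP) * 100
= 23 / (23 + 29)
= 23 / 52
= 0.4423
= 44.2%

44.2


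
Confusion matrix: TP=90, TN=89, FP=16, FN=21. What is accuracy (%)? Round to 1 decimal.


Accuracy = (TP + TN) / (TP + TN + FP + FN) * 100
= (90 + 89) / (90 + 89 + 16 + 21)
= 179 / 216
= 0.8287
= 82.9%

82.9


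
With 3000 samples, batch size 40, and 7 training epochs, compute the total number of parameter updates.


Iterations per epoch = 3000 / 40 = 75
Total updates = iterations_per_epoch * epochs
= 75 * 7
= 525

525


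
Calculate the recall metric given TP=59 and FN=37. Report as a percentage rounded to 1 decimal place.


Recall = TP / (TP + FN) * 100
= 59 / (59 + 37)
= 59 / 96
= 0.6146
= 61.5%

61.5


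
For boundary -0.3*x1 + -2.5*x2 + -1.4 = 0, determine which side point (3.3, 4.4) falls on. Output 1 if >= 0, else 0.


Compute -0.3 * 3.3 + -2.5 * 4.4 + -1.4
= -0.99 + -11.0 + -1.4
= -13.39
Since -13.39 < 0, the point is on the negative side.

0


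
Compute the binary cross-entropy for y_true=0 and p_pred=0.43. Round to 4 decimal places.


For y=0: Loss = -log(1-p)
= -log(1 - 0.43)
= -log(0.57)
= -(-0.5621)
= 0.5621

0.5621


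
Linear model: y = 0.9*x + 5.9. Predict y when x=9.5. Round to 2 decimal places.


y = 0.9 * 9.5 + (5.9)
= 8.55 + (5.9)
= 14.45

14.45


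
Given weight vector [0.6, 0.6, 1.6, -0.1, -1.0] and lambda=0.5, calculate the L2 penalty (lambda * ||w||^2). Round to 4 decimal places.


Squaring each weight:
0.6^2 = 0.36
0.6^2 = 0.36
1.6^2 = 2.56
(-0.1)^2 = 0.01
(-1.0)^2 = 1.0
Sum of squares = 4.29
Penalty = 0.5 * 4.29 = 2.1450

2.1450


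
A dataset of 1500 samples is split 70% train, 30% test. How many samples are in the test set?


Train samples = 1500 * 70% = 1050
Test samples = 1500 - 1050
= 450

450


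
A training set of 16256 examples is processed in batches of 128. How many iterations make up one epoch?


Iterations per epoch = dataset_size / batch_size
= 16256 / 128
= 127

127


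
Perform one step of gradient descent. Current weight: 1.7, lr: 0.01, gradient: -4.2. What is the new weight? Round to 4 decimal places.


w_new = w_old - lr * gradient
= 1.7 - 0.01 * -4.2
= 1.7 - (-0.042)
= 1.7420

1.7420


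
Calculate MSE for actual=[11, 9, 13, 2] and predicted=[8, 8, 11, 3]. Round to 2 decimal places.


Differences: [3, 1, 2, -1]
Squared errors: [9, 1, 4, 1]
Sum of squared errors = 15
MSE = 15 / 4 = 3.75

3.75


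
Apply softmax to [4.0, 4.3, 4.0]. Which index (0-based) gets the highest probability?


Softmax is a monotonic transformation, so it preserves the argmax.
We need to find the index of the maximum logit.
Index 0: 4.0
Index 1: 4.3
Index 2: 4.0
Maximum logit = 4.3 at index 1

1


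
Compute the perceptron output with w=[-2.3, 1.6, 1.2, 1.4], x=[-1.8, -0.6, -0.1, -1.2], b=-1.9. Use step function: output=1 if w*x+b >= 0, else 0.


z = w . x + b
= -2.3*-1.8 + 1.6*-0.6 + 1.2*-0.1 + 1.4*-1.2 + -1.9
= 4.14 + -0.96 + -0.12 + -1.68 + -1.9
= 1.38 + -1.9
= -0.52
Since z = -0.52 < 0, output = 0

0


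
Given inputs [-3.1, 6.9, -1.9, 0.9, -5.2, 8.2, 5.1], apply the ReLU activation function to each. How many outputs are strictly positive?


ReLU(x) = max(0, x) for each element:
ReLU(-3.1) = 0
ReLU(6.9) = 6.9
ReLU(-1.9) = 0
ReLU(0.9) = 0.9
ReLU(-5.2) = 0
ReLU(8.2) = 8.2
ReLU(5.1) = 5.1
Active neurons (>0): 4

4


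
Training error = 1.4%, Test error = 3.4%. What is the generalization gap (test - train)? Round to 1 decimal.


Generalization gap = test_error - train_error
= 3.4 - 1.4
= 2.0%
A moderate gap.

2.0


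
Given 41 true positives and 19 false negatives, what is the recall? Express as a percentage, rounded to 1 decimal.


Recall = TP / (TP + FN) * 100
= 41 / (41 + 19)
= 41 / 60
= 0.6833
= 68.3%

68.3


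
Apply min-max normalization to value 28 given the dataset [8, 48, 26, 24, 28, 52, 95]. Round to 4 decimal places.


Min = 8, Max = 95
Range = 95 - 8 = 87
Scaled = (x - min) / (max - min)
= (28 - 8) / 87
= 20 / 87
= 0.2299

0.2299


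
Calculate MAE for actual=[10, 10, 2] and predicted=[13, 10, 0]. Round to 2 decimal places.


Absolute errors: [3, 0, 2]
Sum of absolute errors = 5
MAE = 5 / 3 = 1.67

1.67


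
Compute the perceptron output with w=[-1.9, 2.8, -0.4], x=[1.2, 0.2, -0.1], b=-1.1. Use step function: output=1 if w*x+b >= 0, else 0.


z = w . x + b
= -1.9*1.2 + 2.8*0.2 + -0.4*-0.1 + -1.1
= -2.28 + 0.56 + 0.04 + -1.1
= -1.68 + -1.1
= -2.78
Since z = -2.78 < 0, output = 0

0


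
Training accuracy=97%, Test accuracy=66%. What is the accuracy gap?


Gap = train_accuracy - test_accuracy
= 97 - 66
= 31%
This large gap strongly indicates overfitting.

31


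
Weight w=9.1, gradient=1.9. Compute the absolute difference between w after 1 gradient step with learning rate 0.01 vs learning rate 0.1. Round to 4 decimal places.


With lr=0.01: w_new = 9.1 - 0.01 * 1.9 = 9.081
With lr=0.1: w_new = 9.1 - 0.1 * 1.9 = 8.91
Absolute difference = |9.081 - 8.91|
= 0.1710

0.1710


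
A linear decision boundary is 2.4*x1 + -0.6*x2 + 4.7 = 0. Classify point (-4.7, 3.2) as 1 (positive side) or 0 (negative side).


Compute 2.4 * -4.7 + -0.6 * 3.2 + 4.7
= -11.28 + -1.92 + 4.7
= -8.5
Since -8.5 < 0, the point is on the negative side.

0


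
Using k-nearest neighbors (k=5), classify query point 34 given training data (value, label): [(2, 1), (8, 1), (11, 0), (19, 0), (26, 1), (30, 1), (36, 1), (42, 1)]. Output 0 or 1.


Distances from query 34:
Point 36 (class 1): distance = 2
Point 30 (class 1): distance = 4
Point 26 (class 1): distance = 8
Point 42 (class 1): distance = 8
Point 19 (class 0): distance = 15
K=5 nearest neighbors: classes = [1, 1, 1, 1, 0]
Votes for class 1: 4 / 5
Majority vote => class 1

1


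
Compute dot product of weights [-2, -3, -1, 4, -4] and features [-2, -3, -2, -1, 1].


Element-wise products:
-2 * -2 = 4
-3 * -3 = 9
-1 * -2 = 2
4 * -1 = -4
-4 * 1 = -4
Sum = 4 + 9 + 2 + -4 + -4
= 7

7


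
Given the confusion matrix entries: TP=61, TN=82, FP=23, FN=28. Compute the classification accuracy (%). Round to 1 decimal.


Accuracy = (TP + TN) / (TP + TN + FP + FN) * 100
= (61 + 82) / (61 + 82 + 23 + 28)
= 143 / 194
= 0.7371
= 73.7%

73.7


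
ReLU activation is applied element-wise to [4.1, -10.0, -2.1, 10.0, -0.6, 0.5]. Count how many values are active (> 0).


ReLU(x) = max(0, x) for each element:
ReLU(4.1) = 4.1
ReLU(-10.0) = 0
ReLU(-2.1) = 0
ReLU(10.0) = 10.0
ReLU(-0.6) = 0
ReLU(0.5) = 0.5
Active neurons (>0): 3

3


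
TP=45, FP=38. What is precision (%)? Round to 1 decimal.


Precision = TP / (TP + FP) * 100
= 45 / (45 + 38)
= 45 / 83
= 0.5422
= 54.2%

54.2


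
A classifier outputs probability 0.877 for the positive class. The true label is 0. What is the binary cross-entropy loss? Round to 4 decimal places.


For y=0: Loss = -log(1-p)
= -log(1 - 0.877)
= -log(0.123)
= -(-2.0956)
= 2.0956

2.0956


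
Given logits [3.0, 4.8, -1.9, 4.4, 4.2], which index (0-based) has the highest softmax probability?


Softmax is a monotonic transformation, so it preserves the argmax.
We need to find the index of the maximum logit.
Index 0: 3.0
Index 1: 4.8
Index 2: -1.9
Index 3: 4.4
Index 4: 4.2
Maximum logit = 4.8 at index 1

1


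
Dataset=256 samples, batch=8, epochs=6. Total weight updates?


Iterations per epoch = 256 / 8 = 32
Total updates = iterations_per_epoch * epochs
= 32 * 6
= 192

192


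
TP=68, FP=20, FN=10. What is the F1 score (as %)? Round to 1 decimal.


Precision = TP / (TP + FP) = 68 / 88 = 0.7727
Recall = TP / (TP + FN) = 68 / 78 = 0.8718
F1 = 2 * P * R / (P + R)
= 2 * 0.7727 * 0.8718 / (0.7727 + 0.8718)
= 1.3473 / 1.6445
= 0.8193
As percentage: 81.9%

81.9


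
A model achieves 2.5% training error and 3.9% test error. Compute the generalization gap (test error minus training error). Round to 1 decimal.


Generalization gap = test_error - train_error
= 3.9 - 2.5
= 1.4%
A small gap suggests good generalization.

1.4


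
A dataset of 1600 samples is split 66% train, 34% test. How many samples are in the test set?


Train samples = 1600 * 66% = 1056
Test samples = 1600 - 1056
= 544

544


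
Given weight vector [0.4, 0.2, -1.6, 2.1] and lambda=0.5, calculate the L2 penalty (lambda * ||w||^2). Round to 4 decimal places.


Squaring each weight:
0.4^2 = 0.16
0.2^2 = 0.04
(-1.6)^2 = 2.56
2.1^2 = 4.41
Sum of squares = 7.17
Penalty = 0.5 * 7.17 = 3.5850

3.5850


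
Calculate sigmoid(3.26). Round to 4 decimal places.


sigmoid(z) = 1 / (1 + exp(-z))
exp(-(3.26)) = exp(-3.26) = 0.0384
1 + 0.0384 = 1.0384
1 / 1.0384 = 0.9630

0.9630


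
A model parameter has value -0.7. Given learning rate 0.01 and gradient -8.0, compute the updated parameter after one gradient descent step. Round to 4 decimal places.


w_new = w_old - lr * gradient
= -0.7 - 0.01 * -8.0
= -0.7 - (-0.08)
= -0.6200

-0.6200


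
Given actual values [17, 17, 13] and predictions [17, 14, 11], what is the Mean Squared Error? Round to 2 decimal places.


Differences: [0, 3, 2]
Squared errors: [0, 9, 4]
Sum of squared errors = 13
MSE = 13 / 3 = 4.33

4.33


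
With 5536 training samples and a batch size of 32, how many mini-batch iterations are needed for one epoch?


Iterations per epoch = dataset_size / batch_size
= 5536 / 32
= 173

173


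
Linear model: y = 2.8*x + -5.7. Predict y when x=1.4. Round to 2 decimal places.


y = 2.8 * 1.4 + (-5.7)
= 3.92 + (-5.7)
= -1.78

-1.78


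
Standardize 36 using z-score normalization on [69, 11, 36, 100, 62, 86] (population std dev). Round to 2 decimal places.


Mean = (69 + 11 + 36 + 100 + 62 + 86) / 6 = 60.6667
Variance = sum((x_i - mean)^2) / n = 889.2222
Std = sqrt(889.2222) = 29.8198
Z = (x - mean) / std
= (36 - 60.6667) / 29.8198
= -24.6667 / 29.8198
= -0.83

-0.83


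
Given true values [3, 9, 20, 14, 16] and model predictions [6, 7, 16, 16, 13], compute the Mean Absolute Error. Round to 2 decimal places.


Absolute errors: [3, 2, 4, 2, 3]
Sum of absolute errors = 14
MAE = 14 / 5 = 2.80

2.80


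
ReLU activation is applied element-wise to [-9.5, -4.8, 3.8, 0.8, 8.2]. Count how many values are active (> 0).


ReLU(x) = max(0, x) for each element:
ReLU(-9.5) = 0
ReLU(-4.8) = 0
ReLU(3.8) = 3.8
ReLU(0.8) = 0.8
ReLU(8.2) = 8.2
Active neurons (>0): 3

3


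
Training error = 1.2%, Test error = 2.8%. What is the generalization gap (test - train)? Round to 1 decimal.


Generalization gap = test_error - train_error
= 2.8 - 1.2
= 1.6%
A small gap suggests good generalization.

1.6


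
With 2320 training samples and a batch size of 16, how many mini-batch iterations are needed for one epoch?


Iterations per epoch = dataset_size / batch_size
= 2320 / 16
= 145

145


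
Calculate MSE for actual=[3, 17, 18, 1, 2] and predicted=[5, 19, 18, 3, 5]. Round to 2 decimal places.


Differences: [-2, -2, 0, -2, -3]
Squared errors: [4, 4, 0, 4, 9]
Sum of squared errors = 21
MSE = 21 / 5 = 4.20

4.20


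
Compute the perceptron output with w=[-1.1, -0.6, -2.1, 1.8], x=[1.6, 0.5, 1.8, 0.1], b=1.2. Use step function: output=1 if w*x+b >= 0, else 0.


z = w . x + b
= -1.1*1.6 + -0.6*0.5 + -2.1*1.8 + 1.8*0.1 + 1.2
= -1.76 + -0.3 + -3.78 + 0.18 + 1.2
= -5.66 + 1.2
= -4.46
Since z = -4.46 < 0, output = 0

0


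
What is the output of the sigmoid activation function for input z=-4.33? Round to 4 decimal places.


sigmoid(z) = 1 / (1 + exp(-z))
exp(-(-4.33)) = exp(4.33) = 75.9443
1 + 75.9443 = 76.9443
1 / 76.9443 = 0.0130

0.0130


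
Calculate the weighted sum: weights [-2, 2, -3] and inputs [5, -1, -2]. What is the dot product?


Element-wise products:
-2 * 5 = -10
2 * -1 = -2
-3 * -2 = 6
Sum = -10 + -2 + 6
= -6

-6


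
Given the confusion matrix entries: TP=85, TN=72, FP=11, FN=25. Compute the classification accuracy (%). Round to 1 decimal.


Accuracy = (TP + TN) / (TP + TN + FP + FN) * 100
= (85 + 72) / (85 + 72 + 11 + 25)
= 157 / 193
= 0.8135
= 81.3%

81.3


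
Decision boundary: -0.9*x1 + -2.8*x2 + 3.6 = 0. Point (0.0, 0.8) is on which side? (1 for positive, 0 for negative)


Compute -0.9 * 0.0 + -2.8 * 0.8 + 3.6
= -0.0 + -2.24 + 3.6
= 1.36
Since 1.36 >= 0, the point is on the positive side.

1


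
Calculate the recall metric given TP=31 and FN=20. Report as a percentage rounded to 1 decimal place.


Recall = TP / (TP + FN) * 100
= 31 / (31 + 20)
= 31 / 51
= 0.6078
= 60.8%

60.8


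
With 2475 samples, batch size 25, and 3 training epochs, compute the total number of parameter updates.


Iterations per epoch = 2475 / 25 = 99
Total updates = iterations_per_epoch * epochs
= 99 * 3
= 297

297


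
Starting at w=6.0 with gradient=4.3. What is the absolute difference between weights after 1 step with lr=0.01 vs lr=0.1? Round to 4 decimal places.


With lr=0.01: w_new = 6.0 - 0.01 * 4.3 = 5.957
With lr=0.1: w_new = 6.0 - 0.1 * 4.3 = 5.57
Absolute difference = |5.957 - 5.57|
= 0.3870

0.3870


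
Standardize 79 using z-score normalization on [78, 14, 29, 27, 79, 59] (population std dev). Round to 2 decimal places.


Mean = (78 + 14 + 29 + 27 + 79 + 59) / 6 = 47.6667
Variance = sum((x_i - mean)^2) / n = 656.5556
Std = sqrt(656.5556) = 25.6233
Z = (x - mean) / std
= (79 - 47.6667) / 25.6233
= 31.3333 / 25.6233
= 1.22

1.22


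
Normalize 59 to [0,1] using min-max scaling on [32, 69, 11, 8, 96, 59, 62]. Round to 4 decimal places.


Min = 8, Max = 96
Range = 96 - 8 = 88
Scaled = (x - min) / (max - min)
= (59 - 8) / 88
= 51 / 88
= 0.5795

0.5795


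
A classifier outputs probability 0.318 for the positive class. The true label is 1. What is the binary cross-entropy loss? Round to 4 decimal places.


For y=1: Loss = -log(p)
= -log(0.318)
= -(-1.1457)
= 1.1457

1.1457


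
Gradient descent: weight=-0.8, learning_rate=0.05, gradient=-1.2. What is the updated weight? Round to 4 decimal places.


w_new = w_old - lr * gradient
= -0.8 - 0.05 * -1.2
= -0.8 - (-0.06)
= -0.7400

-0.7400


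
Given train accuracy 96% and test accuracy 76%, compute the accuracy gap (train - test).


Gap = train_accuracy - test_accuracy
= 96 - 76
= 20%
This gap suggests the model is overfitting.

20


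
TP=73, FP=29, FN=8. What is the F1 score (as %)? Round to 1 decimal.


Precision = TP / (TP + FP) = 73 / 102 = 0.7157
Recall = TP / (TP + FN) = 73 / 81 = 0.9012
F1 = 2 * P * R / (P + R)
= 2 * 0.7157 * 0.9012 / (0.7157 + 0.9012)
= 1.29 / 1.6169
= 0.7978
As percentage: 79.8%

79.8


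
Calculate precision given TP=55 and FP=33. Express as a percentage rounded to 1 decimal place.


Precision = TP / (TP + FP) * 100
= 55 / (55 + 33)
= 55 / 88
= 0.625
= 62.5%

62.5


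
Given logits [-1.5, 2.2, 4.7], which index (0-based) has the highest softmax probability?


Softmax is a monotonic transformation, so it preserves the argmax.
We need to find the index of the maximum logit.
Index 0: -1.5
Index 1: 2.2
Index 2: 4.7
Maximum logit = 4.7 at index 2

2


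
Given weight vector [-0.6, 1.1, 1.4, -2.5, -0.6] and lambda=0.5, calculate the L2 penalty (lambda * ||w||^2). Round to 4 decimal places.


Squaring each weight:
(-0.6)^2 = 0.36
1.1^2 = 1.21
1.4^2 = 1.96
(-2.5)^2 = 6.25
(-0.6)^2 = 0.36
Sum of squares = 10.14
Penalty = 0.5 * 10.14 = 5.0700

5.0700


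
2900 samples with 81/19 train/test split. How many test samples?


Train samples = 2900 * 81% = 2349
Test samples = 2900 - 2349
= 551

551


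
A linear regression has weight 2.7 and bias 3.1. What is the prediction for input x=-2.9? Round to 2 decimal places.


y = 2.7 * -2.9 + (3.1)
= -7.83 + (3.1)
= -4.73

-4.73


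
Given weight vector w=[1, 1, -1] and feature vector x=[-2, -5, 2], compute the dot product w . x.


Element-wise products:
1 * -2 = -2
1 * -5 = -5
-1 * 2 = -2
Sum = -2 + -5 + -2
= -9

-9


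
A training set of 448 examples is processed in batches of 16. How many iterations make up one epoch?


Iterations per epoch = dataset_size / batch_size
= 448 / 16
= 28

28


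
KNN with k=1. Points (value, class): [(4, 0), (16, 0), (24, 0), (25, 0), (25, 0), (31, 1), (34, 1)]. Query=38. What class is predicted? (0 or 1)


Distances from query 38:
Point 34 (class 1): distance = 4
K=1 nearest neighbors: classes = [1]
Votes for class 1: 1 / 1
Majority vote => class 1

1


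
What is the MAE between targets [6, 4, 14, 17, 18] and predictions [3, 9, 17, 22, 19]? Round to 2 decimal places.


Absolute errors: [3, 5, 3, 5, 1]
Sum of absolute errors = 17
MAE = 17 / 5 = 3.40

3.40


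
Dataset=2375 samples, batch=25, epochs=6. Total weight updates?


Iterations per epoch = 2375 / 25 = 95
Total updates = iterations_per_epoch * epochs
= 95 * 6
= 570

570


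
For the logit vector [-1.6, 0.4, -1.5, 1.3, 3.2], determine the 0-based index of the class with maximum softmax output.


Softmax is a monotonic transformation, so it preserves the argmax.
We need to find the index of the maximum logit.
Index 0: -1.6
Index 1: 0.4
Index 2: -1.5
Index 3: 1.3
Index 4: 3.2
Maximum logit = 3.2 at index 4

4


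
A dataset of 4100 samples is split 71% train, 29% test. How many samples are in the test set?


Train samples = 4100 * 71% = 2911
Test samples = 4100 - 2911
= 1189

1189


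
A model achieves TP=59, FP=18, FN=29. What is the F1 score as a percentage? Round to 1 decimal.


Precision = TP / (TP + FP) = 59 / 77 = 0.7662
Recall = TP / (TP + FN) = 59 / 88 = 0.6705
F1 = 2 * P * R / (P + R)
= 2 * 0.7662 * 0.6705 / (0.7662 + 0.6705)
= 1.0274 / 1.4367
= 0.7152
As percentage: 71.5%

71.5


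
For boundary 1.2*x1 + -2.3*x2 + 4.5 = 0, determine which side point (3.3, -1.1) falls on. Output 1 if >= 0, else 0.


Compute 1.2 * 3.3 + -2.3 * -1.1 + 4.5
= 3.96 + 2.53 + 4.5
= 10.99
Since 10.99 >= 0, the point is on the positive side.

1


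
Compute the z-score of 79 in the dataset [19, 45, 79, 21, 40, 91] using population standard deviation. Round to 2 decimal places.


Mean = (19 + 45 + 79 + 21 + 40 + 91) / 6 = 49.1667
Variance = sum((x_i - mean)^2) / n = 740.8056
Std = sqrt(740.8056) = 27.2177
Z = (x - mean) / std
= (79 - 49.1667) / 27.2177
= 29.8333 / 27.2177
= 1.10

1.10


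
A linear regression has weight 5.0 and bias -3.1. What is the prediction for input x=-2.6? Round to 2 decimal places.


y = 5.0 * -2.6 + (-3.1)
= -13.0 + (-3.1)
= -16.10

-16.10


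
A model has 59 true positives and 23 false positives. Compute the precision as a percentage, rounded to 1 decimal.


Precision = TP / (TP + FP) * 100
= 59 / (59 + 23)
= 59 / 82
= 0.7195
= 72.0%

72.0
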